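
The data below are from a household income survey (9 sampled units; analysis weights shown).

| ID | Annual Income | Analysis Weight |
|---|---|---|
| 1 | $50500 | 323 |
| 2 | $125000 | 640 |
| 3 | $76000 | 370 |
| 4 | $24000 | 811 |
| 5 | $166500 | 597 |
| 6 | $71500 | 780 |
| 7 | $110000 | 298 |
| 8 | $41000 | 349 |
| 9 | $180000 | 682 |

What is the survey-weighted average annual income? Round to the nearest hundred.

Weighted sum = 50500×323 + 125000×640 + 76000×370 + 24000×811 + 166500×597 + 71500×780 + 110000×298 + 41000×349 + 180000×682
  = 16311500 + 80000000 + 28120000 + 19464000 + 99400500 + 55770000 + 32780000 + 14309000 + 122760000 = 468915000
Sum of weights = 323 + 640 + 370 + 811 + 597 + 780 + 298 + 349 + 682 = 4850
Weighted mean = 468915000 / 4850 = 96683.505

96700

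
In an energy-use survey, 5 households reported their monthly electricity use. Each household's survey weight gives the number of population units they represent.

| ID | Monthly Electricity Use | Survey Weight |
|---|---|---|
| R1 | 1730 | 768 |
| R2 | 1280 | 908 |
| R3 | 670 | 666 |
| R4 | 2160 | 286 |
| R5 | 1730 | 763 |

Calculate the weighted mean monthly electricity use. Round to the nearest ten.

Weighted sum = 1730×768 + 1280×908 + 670×666 + 2160×286 + 1730×763
  = 4874850
Sum of weights = 3391
Weighted mean = 4874850 / 3391 = 1437.5848

1440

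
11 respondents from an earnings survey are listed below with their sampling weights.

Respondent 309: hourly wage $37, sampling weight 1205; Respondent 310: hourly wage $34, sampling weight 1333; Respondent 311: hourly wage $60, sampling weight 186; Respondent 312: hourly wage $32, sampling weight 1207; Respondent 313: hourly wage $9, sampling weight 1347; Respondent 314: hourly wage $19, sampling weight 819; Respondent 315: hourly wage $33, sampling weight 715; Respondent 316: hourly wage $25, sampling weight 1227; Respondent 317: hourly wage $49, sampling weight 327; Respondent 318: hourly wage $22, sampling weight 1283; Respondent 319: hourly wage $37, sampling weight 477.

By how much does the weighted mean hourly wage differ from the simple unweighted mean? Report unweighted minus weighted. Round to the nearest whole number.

Unweighted sum = 37 + 34 + 60 + 32 + 9 + 19 + 33 + 25 + 49 + 22 + 37 = 357
Unweighted mean = 357 / 11 = 32.454545
Weighted sum = 37×1205 + 34×1333 + 60×186 + 32×1207 + 9×1347 + 19×819 + 33×715 + 25×1227 + 49×327 + 22×1283 + 37×477
  = 44585 + 45322 + 11160 + 38624 + 12123 + 15561 + 23595 + 30675 + 16023 + 28226 + 17649 = 283543
Sum of weights = 10126
Weighted mean = 283543 / 10126 = 28.001481
Difference (unweighted minus weighted) = 4.4530641

4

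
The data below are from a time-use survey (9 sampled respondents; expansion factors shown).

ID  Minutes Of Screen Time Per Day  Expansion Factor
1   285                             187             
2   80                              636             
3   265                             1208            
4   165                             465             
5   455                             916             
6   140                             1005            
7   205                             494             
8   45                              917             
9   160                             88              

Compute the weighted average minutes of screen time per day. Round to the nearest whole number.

205

Weighted sum = 1215115
Sum of weights = 5916
Weighted mean = 1215115 / 5916 = 205.39469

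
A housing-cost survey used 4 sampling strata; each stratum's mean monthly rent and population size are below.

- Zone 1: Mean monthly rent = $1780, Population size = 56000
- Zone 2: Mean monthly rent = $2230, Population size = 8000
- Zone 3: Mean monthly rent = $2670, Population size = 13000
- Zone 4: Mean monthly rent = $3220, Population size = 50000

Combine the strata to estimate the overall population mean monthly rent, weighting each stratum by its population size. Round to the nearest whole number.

2466

Σ Nₕ·x̄ₕ = 313230000
Σ Nₕ = 56000 + 8000 + 13000 + 50000 = 127000
Overall mean = 313230000 / 127000 = 2466.378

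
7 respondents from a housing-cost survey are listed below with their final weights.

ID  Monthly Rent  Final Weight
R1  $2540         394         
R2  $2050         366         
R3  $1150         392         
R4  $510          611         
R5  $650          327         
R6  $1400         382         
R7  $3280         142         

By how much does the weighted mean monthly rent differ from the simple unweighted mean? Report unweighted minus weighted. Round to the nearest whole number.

Unweighted sum = 2540 + 2050 + 1150 + 510 + 650 + 1400 + 3280 = 11580
Unweighted mean = 11580 / 7 = 1654.2857
Weighted sum = 2540×394 + 2050×366 + 1150×392 + 510×611 + 650×327 + 1400×382 + 3280×142
  = 3726580
Sum of weights = 394 + 366 + 392 + 611 + 327 + 382 + 142 = 2614
Weighted mean = 3726580 / 2614 = 1425.6236
Difference (unweighted minus weighted) = 228.66215

229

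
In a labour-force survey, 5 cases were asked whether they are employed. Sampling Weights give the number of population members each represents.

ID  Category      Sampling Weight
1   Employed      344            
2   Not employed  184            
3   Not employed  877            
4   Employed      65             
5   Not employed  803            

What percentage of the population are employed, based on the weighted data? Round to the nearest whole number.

Sum of weights for 'Employed' = 344 + 65 = 409
Total weight = 344 + 184 + 877 + 65 + 803 = 2273
Weighted proportion = 409 / 2273 = 0.17993841 → 17.993841%

18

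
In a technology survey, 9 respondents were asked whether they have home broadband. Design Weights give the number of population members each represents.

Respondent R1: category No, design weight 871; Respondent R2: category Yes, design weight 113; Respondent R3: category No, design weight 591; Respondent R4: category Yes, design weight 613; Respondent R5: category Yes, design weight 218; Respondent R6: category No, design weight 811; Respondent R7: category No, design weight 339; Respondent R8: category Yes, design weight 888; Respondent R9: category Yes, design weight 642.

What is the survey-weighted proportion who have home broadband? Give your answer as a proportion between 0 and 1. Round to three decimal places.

Sum of weights for 'Yes' = 113 + 613 + 218 + 888 + 642 = 2474
Total weight = 871 + 113 + 591 + 613 + 218 + 811 + 339 + 888 + 642 = 5086
Weighted proportion = 2474 / 5086 = 0.48643335

0.486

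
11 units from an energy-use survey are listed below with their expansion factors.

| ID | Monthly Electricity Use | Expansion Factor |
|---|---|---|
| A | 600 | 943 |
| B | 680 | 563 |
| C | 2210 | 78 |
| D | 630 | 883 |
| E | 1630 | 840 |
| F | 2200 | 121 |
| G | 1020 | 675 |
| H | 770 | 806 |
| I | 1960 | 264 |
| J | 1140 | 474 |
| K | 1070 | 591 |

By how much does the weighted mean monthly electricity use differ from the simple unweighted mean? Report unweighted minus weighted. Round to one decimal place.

Unweighted sum = 600 + 680 + 2210 + 630 + 1630 + 2200 + 1020 + 770 + 1960 + 1140 + 1070 = 13910
Unweighted mean = 13910 / 11 = 1264.5455
Weighted sum = 600×943 + 680×563 + 2210×78 + 630×883 + 1630×840 + 2200×121 + 1020×675 + 770×806 + 1960×264 + 1140×474 + 1070×591
  = 565800 + 382840 + 172380 + 556290 + 1369200 + 266200 + 688500 + 620620 + 517440 + 540360 + 632370 = 6312000
Sum of weights = 943 + 563 + 78 + 883 + 840 + 121 + 675 + 806 + 264 + 474 + 591 = 6238
Weighted mean = 6312000 / 6238 = 1011.8628
Difference (unweighted minus weighted) = 252.68268

252.7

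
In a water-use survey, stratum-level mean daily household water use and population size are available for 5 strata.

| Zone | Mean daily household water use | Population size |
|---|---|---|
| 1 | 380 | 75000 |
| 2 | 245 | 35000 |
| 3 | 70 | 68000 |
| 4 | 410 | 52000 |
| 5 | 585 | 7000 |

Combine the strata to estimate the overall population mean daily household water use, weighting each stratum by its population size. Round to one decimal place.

Σ Nₕ·x̄ₕ = 380×75000 + 245×35000 + 70×68000 + 410×52000 + 585×7000
  = 67250000
Σ Nₕ = 75000 + 35000 + 68000 + 52000 + 7000 = 237000
Overall mean = 67250000 / 237000 = 283.75527

283.8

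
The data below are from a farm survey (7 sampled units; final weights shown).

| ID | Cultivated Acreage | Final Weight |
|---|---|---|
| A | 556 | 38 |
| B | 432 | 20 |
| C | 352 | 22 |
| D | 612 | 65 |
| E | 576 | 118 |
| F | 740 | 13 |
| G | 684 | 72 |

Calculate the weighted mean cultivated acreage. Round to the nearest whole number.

Weighted sum = 204128
Sum of weights = 38 + 20 + 22 + 65 + 118 + 13 + 72 = 348
Weighted mean = 204128 / 348 = 586.57471

587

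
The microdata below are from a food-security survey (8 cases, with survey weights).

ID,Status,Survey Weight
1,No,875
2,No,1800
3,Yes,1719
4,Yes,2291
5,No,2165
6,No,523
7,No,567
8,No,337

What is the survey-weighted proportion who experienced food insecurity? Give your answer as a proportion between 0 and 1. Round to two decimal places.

0.39

Sum of weights for 'Yes' = 1719 + 2291 = 4010
Total weight = 875 + 1800 + 1719 + 2291 + 2165 + 523 + 567 + 337 = 10277
Weighted proportion = 4010 / 10277 = 0.39019169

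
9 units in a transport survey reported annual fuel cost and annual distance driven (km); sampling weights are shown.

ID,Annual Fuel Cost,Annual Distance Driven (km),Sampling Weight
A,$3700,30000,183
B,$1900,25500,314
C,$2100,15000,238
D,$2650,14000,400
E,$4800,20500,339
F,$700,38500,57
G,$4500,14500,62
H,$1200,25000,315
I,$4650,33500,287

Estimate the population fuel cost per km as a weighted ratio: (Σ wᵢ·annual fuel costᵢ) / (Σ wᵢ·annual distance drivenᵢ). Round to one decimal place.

0.1

Σ wᵢ·y = 3700×183 + 1900×314 + 2100×238 + 2650×400 + 4800×339 + 700×57 + 4500×62 + 1200×315 + 4650×287
  = 677100 + 596600 + 499800 + 1060000 + 1627200 + 39900 + 279000 + 378000 + 1334550 = 6492150
Σ wᵢ·x = 30000×183 + 25500×314 + 15000×238 + 14000×400 + 20500×339 + 38500×57 + 14500×62 + 25000×315 + 33500×287
  = 5490000 + 8007000 + 3570000 + 5600000 + 6949500 + 2194500 + 899000 + 7875000 + 9614500 = 50199500
Ratio = 6492150 / 50199500 = 0.12932699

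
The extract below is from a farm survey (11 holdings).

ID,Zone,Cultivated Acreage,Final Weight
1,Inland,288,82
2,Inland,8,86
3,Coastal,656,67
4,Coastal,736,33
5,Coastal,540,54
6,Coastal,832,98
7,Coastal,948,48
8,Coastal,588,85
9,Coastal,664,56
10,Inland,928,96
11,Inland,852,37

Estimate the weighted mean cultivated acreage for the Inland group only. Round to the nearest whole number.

Inland rows: 1, 2, 10, 11
Weighted sum = 288×82 + 8×86 + 928×96 + 852×37
  = 23616 + 688 + 89088 + 31524 = 144916
Sum of weights = 82 + 86 + 96 + 37 = 301
Weighted mean = 144916 / 301 = 481.4485

481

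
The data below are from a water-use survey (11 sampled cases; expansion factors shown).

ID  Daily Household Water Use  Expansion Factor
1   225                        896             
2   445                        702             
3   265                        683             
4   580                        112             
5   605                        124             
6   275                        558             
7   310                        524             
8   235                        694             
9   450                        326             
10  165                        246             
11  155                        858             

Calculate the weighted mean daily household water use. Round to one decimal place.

285.6

Weighted sum = 1634225
Sum of weights = 896 + 702 + 683 + 112 + 124 + 558 + 524 + 694 + 326 + 246 + 858 = 5723
Weighted mean = 1634225 / 5723 = 285.55391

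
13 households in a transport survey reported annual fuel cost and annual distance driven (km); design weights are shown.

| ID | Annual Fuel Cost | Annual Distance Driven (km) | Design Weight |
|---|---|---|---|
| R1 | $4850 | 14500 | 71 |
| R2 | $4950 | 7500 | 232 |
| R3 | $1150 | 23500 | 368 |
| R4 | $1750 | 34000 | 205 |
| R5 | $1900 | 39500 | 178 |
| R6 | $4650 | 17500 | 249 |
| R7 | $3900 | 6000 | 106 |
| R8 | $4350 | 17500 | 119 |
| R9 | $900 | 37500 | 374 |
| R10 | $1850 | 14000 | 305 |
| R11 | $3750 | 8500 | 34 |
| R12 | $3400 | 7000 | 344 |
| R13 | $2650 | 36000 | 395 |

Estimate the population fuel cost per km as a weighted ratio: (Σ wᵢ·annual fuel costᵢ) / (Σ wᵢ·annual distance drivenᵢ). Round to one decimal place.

Σ wᵢ·y = 7946500
Σ wᵢ·x = 67706500
Ratio = 7946500 / 67706500 = 0.11736687

0.1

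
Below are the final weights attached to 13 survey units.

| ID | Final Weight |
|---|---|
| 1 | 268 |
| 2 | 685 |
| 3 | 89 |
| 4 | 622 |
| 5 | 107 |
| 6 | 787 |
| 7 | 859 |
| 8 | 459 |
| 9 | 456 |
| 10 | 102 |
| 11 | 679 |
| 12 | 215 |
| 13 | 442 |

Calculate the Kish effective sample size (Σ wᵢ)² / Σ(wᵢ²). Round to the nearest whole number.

Σ wᵢ = 5770
Σ wᵢ² = 3436204
n_eff = 5770² / 3436204 = 33292900 / 3436204 = 9.6888601

10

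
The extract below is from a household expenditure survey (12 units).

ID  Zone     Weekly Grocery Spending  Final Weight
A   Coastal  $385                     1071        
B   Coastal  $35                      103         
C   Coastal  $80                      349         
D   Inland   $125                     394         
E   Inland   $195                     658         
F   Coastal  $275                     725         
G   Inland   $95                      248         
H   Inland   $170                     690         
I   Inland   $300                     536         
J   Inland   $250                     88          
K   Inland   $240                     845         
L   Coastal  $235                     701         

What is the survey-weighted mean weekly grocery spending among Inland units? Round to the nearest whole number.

Inland rows: D, E, G, H, I, J, K
Weighted sum = 125×394 + 195×658 + 95×248 + 170×690 + 300×536 + 250×88 + 240×845
  = 49250 + 128310 + 23560 + 117300 + 160800 + 22000 + 202800 = 704020
Sum of weights = 394 + 658 + 248 + 690 + 536 + 88 + 845 = 3459
Weighted mean = 704020 / 3459 = 203.53281

204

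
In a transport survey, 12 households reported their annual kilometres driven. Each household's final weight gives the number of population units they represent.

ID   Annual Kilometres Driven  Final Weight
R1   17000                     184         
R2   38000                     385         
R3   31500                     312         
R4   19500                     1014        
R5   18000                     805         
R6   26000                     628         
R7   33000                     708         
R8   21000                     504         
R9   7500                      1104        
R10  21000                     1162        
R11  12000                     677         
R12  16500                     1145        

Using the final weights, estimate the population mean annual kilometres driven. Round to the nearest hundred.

19900

Weighted sum = 17000×184 + 38000×385 + 31500×312 + 19500×1014 + 18000×805 + 26000×628 + 33000×708 + 21000×504 + 7500×1104 + 21000×1162 + 12000×677 + 16500×1145
  = 3128000 + 14630000 + 9828000 + 19773000 + 14490000 + 16328000 + 23364000 + 10584000 + 8280000 + 24402000 + 8124000 + 18892500 = 171823500
Sum of weights = 184 + 385 + 312 + 1014 + 805 + 628 + 708 + 504 + 1104 + 1162 + 677 + 1145 = 8628
Weighted mean = 171823500 / 8628 = 19914.638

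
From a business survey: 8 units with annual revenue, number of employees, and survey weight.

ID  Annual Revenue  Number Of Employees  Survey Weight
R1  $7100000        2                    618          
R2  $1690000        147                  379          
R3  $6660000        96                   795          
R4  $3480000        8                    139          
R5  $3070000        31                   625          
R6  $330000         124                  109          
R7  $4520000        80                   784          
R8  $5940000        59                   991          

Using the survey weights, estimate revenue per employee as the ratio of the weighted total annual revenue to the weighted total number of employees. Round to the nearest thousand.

Σ wᵢ·y = 7100000×618 + 1690000×379 + 6660000×795 + 3480000×139 + 3070000×625 + 330000×109 + 4520000×784 + 5940000×991
  = 22191670000
Σ wᵢ·x = 2×618 + 147×379 + 96×795 + 8×139 + 31×625 + 124×109 + 80×784 + 59×991
  = 1236 + 55713 + 76320 + 1112 + 19375 + 13516 + 62720 + 58469 = 288461
Ratio = 22191670000 / 288461 = 76931.266

77000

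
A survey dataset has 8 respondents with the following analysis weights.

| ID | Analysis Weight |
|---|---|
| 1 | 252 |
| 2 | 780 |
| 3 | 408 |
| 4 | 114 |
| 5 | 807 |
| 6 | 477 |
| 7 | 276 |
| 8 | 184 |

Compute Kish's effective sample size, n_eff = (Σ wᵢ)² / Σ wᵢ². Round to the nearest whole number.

Σ wᵢ = 252 + 780 + 408 + 114 + 807 + 477 + 276 + 184 = 3298
Σ wᵢ² = 63504 + 608400 + 166464 + 12996 + 651249 + 227529 + 76176 + 33856 = 1840174
n_eff = 3298² / 1840174 = 10876804 / 1840174 = 5.9107476

6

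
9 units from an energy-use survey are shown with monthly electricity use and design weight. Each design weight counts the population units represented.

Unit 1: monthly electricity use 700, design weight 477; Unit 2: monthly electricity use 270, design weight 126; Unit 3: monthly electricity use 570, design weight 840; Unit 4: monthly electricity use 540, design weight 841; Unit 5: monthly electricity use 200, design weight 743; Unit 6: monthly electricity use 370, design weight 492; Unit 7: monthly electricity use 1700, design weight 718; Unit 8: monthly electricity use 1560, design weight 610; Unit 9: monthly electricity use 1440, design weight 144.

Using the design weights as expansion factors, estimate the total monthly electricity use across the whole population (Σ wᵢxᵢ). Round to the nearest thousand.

4011000

Weighted total = 700×477 + 270×126 + 570×840 + 540×841 + 200×743 + 370×492 + 1700×718 + 1560×610 + 1440×144
  = 333900 + 34020 + 478800 + 454140 + 148600 + 182040 + 1220600 + 951600 + 207360 = 4011060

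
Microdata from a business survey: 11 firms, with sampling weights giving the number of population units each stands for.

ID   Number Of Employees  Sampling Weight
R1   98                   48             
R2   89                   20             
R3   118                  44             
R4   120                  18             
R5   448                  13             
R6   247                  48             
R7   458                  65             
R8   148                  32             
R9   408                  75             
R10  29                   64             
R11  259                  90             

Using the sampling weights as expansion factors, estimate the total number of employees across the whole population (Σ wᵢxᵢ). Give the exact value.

121788

Weighted total = 98×48 + 89×20 + 118×44 + 120×18 + 448×13 + 247×48 + 458×65 + 148×32 + 408×75 + 29×64 + 259×90
  = 4704 + 1780 + 5192 + 2160 + 5824 + 11856 + 29770 + 4736 + 30600 + 1856 + 23310 = 121788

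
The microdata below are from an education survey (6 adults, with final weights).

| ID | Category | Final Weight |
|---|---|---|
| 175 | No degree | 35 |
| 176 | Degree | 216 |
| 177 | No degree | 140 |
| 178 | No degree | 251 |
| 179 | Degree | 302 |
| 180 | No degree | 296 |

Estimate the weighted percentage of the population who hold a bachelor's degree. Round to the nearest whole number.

Sum of weights for 'Degree' = 216 + 302 = 518
Total weight = 1240
Weighted proportion = 518 / 1240 = 0.41774194 → 41.774194%

42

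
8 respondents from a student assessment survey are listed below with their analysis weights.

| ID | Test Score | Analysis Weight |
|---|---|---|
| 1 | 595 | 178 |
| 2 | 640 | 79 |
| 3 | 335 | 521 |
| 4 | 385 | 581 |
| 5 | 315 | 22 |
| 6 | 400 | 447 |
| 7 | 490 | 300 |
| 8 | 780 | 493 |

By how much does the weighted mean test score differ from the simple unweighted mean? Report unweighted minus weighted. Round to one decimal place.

Unweighted sum = 3940
Unweighted mean = 3940 / 8 = 492.5
Weighted sum = 595×178 + 640×79 + 335×521 + 385×581 + 315×22 + 400×447 + 490×300 + 780×493
  = 105910 + 50560 + 174535 + 223685 + 6930 + 178800 + 147000 + 384540 = 1271960
Sum of weights = 178 + 79 + 521 + 581 + 22 + 447 + 300 + 493 = 2621
Weighted mean = 1271960 / 2621 = 485.29569
Difference (unweighted minus weighted) = 7.2043113

7.2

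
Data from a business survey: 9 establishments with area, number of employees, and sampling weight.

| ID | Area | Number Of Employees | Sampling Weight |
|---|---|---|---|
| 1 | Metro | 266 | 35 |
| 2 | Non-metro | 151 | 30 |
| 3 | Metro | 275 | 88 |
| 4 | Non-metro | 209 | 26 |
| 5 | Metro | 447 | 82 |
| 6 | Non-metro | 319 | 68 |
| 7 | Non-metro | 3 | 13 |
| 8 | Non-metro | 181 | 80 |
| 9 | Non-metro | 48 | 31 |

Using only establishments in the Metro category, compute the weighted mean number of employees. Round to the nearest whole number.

Metro rows: 1, 3, 5
Weighted sum = 266×35 + 275×88 + 447×82
  = 9310 + 24200 + 36654 = 70164
Sum of weights = 35 + 88 + 82 = 205
Weighted mean = 70164 / 205 = 342.26341

342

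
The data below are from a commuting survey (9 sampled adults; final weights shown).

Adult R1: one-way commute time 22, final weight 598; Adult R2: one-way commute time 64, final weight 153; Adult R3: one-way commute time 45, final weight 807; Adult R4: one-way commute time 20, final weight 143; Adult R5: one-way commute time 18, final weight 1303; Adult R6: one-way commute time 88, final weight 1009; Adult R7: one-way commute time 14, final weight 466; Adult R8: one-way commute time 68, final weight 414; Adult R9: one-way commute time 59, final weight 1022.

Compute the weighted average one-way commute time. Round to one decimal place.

Weighted sum = 22×598 + 64×153 + 45×807 + 20×143 + 18×1303 + 88×1009 + 14×466 + 68×414 + 59×1022
  = 269343
Sum of weights = 598 + 153 + 807 + 143 + 1303 + 1009 + 466 + 414 + 1022 = 5915
Weighted mean = 269343 / 5915 = 45.535587

45.5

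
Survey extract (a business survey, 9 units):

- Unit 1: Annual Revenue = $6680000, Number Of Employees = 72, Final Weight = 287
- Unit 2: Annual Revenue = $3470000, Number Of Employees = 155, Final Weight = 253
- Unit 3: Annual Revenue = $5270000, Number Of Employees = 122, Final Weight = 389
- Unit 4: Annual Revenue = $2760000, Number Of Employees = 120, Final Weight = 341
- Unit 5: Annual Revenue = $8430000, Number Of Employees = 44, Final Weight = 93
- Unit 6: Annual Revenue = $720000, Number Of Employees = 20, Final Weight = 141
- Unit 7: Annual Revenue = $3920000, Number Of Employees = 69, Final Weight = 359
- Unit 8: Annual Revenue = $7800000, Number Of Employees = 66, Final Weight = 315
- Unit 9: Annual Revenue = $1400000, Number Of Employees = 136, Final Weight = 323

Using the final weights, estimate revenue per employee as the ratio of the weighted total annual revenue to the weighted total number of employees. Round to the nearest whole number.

44913

Σ wᵢ·y = 10988250000
Σ wᵢ·x = 72×287 + 155×253 + 122×389 + 120×341 + 44×93 + 20×141 + 69×359 + 66×315 + 136×323
  = 244658
Ratio = 10988250000 / 244658 = 44912.694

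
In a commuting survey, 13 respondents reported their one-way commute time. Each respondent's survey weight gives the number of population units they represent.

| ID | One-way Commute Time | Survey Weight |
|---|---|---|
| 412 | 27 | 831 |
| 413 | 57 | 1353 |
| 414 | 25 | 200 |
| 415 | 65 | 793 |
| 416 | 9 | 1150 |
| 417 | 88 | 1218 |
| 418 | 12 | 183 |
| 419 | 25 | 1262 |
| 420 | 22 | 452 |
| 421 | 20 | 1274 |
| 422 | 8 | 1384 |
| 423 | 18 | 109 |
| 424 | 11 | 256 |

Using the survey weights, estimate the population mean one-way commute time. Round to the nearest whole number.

Weighted sum = 358657
Sum of weights = 10465
Weighted mean = 358657 / 10465 = 34.27205

34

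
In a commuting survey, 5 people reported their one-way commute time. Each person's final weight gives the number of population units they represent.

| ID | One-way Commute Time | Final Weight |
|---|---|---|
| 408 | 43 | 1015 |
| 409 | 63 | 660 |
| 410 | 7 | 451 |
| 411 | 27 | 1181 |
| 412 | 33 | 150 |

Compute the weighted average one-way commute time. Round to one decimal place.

36.2

Weighted sum = 43×1015 + 63×660 + 7×451 + 27×1181 + 33×150
  = 43645 + 41580 + 3157 + 31887 + 4950 = 125219
Sum of weights = 1015 + 660 + 451 + 1181 + 150 = 3457
Weighted mean = 125219 / 3457 = 36.221869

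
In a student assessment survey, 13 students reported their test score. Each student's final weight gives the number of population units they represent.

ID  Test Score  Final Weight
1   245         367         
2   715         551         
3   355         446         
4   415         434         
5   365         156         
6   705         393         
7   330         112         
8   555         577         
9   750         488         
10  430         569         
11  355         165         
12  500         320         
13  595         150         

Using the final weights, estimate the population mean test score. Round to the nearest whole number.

Weighted sum = 2432015
Sum of weights = 4728
Weighted mean = 2432015 / 4728 = 514.38558

514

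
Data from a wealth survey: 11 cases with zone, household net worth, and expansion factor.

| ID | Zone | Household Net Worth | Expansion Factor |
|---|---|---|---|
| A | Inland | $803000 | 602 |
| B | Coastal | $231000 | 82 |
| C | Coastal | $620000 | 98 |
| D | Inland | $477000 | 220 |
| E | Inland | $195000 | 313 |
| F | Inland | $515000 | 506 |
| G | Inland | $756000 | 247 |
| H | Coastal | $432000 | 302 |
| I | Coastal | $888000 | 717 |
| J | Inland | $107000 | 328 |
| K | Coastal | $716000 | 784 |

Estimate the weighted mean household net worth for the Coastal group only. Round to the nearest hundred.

Coastal rows: B, C, H, I, K
Weighted sum = 231000×82 + 620000×98 + 432000×302 + 888000×717 + 716000×784
  = 1408206000
Sum of weights = 82 + 98 + 302 + 717 + 784 = 1983
Weighted mean = 1408206000 / 1983 = 710139.18

710100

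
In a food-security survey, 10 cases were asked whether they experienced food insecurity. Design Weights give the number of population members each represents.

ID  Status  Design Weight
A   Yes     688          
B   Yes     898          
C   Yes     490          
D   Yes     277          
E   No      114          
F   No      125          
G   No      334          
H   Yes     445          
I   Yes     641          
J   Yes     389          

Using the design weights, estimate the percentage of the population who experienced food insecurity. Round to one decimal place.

Sum of weights for 'Yes' = 688 + 898 + 490 + 277 + 445 + 641 + 389 = 3828
Total weight = 4401
Weighted proportion = 3828 / 4401 = 0.86980232 → 86.980232%

87.0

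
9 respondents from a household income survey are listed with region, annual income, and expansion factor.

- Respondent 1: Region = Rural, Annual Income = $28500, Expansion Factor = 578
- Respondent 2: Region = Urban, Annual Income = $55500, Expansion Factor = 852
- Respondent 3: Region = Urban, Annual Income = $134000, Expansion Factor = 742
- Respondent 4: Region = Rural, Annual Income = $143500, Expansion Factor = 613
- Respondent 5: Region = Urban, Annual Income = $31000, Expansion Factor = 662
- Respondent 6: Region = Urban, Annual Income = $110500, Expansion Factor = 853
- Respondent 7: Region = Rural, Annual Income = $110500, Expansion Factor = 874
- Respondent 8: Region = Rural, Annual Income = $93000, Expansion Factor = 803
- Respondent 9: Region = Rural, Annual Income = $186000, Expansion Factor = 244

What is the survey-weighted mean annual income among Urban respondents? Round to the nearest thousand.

Urban rows: 2, 3, 5, 6
Weighted sum = 55500×852 + 134000×742 + 31000×662 + 110500×853
  = 261492500
Sum of weights = 852 + 742 + 662 + 853 = 3109
Weighted mean = 261492500 / 3109 = 84108.234

84000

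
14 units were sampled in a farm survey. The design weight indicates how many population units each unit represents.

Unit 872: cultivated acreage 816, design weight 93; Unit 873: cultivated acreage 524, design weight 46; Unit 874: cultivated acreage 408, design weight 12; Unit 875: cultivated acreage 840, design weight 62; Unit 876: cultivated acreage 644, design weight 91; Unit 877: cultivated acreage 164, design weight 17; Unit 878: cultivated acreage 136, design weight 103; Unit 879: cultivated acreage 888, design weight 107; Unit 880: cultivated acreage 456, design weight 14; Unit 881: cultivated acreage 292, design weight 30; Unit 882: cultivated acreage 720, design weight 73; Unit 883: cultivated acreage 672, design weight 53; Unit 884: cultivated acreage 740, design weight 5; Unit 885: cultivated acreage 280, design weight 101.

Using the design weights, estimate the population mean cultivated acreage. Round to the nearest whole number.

Weighted sum = 462684
Sum of weights = 807
Weighted mean = 462684 / 807 = 573.33829

573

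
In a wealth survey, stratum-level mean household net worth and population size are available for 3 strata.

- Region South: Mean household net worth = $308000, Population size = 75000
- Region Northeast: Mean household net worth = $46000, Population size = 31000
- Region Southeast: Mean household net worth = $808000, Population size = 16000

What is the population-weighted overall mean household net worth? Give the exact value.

307000

Σ Nₕ·x̄ₕ = 308000×75000 + 46000×31000 + 808000×16000
  = 37454000000
Σ Nₕ = 75000 + 31000 + 16000 = 122000
Overall mean = 37454000000 / 122000 = 307000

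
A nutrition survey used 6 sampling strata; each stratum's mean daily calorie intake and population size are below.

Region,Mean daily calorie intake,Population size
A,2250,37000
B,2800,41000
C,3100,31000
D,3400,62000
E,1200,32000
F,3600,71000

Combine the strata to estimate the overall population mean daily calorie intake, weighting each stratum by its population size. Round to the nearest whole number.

Σ Nₕ·x̄ₕ = 2250×37000 + 2800×41000 + 3100×31000 + 3400×62000 + 1200×32000 + 3600×71000
  = 83250000 + 114800000 + 96100000 + 210800000 + 38400000 + 255600000 = 798950000
Σ Nₕ = 37000 + 41000 + 31000 + 62000 + 32000 + 71000 = 274000
Overall mean = 798950000 / 274000 = 2915.8759

2916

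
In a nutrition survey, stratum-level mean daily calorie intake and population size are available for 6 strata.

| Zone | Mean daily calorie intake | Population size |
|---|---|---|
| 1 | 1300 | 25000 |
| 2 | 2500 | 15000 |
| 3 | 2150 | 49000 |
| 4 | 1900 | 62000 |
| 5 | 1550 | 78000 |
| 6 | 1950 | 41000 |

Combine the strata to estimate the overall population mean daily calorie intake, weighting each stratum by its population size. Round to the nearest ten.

Σ Nₕ·x̄ₕ = 1300×25000 + 2500×15000 + 2150×49000 + 1900×62000 + 1550×78000 + 1950×41000
  = 32500000 + 37500000 + 105350000 + 117800000 + 120900000 + 79950000 = 494000000
Σ Nₕ = 25000 + 15000 + 49000 + 62000 + 78000 + 41000 = 270000
Overall mean = 494000000 / 270000 = 1829.6296

1830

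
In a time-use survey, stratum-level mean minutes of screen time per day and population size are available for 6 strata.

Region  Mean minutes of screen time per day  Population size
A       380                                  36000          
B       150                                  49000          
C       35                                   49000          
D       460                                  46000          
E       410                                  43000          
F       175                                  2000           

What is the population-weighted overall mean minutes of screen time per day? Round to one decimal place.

Σ Nₕ·x̄ₕ = 380×36000 + 150×49000 + 35×49000 + 460×46000 + 410×43000 + 175×2000
  = 13680000 + 7350000 + 1715000 + 21160000 + 17630000 + 350000 = 61885000
Σ Nₕ = 225000
Overall mean = 61885000 / 225000 = 275.04444

275.0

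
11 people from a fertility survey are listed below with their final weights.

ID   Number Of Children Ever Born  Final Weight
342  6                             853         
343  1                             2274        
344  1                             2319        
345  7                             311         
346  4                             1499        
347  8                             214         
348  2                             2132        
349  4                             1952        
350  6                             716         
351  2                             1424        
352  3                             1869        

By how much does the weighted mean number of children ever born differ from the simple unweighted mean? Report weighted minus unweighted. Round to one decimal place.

-1.1

Unweighted sum = 44
Unweighted mean = 44 / 11 = 4
Weighted sum = 6×853 + 1×2274 + 1×2319 + 7×311 + 4×1499 + 8×214 + 2×2132 + 4×1952 + 6×716 + 2×1424 + 3×1869
  = 5118 + 2274 + 2319 + 2177 + 5996 + 1712 + 4264 + 7808 + 4296 + 2848 + 5607 = 44419
Sum of weights = 853 + 2274 + 2319 + 311 + 1499 + 214 + 2132 + 1952 + 716 + 1424 + 1869 = 15563
Weighted mean = 44419 / 15563 = 2.8541412
Difference (weighted minus unweighted) = -1.1458588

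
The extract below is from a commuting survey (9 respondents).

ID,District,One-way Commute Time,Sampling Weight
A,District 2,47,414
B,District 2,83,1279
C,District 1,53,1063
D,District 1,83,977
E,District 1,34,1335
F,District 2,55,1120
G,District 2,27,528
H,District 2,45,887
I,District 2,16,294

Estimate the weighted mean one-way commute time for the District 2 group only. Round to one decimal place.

54.4

District 2 rows: A, B, F, G, H, I
Weighted sum = 246090
Sum of weights = 414 + 1279 + 1120 + 528 + 887 + 294 = 4522
Weighted mean = 246090 / 4522 = 54.42061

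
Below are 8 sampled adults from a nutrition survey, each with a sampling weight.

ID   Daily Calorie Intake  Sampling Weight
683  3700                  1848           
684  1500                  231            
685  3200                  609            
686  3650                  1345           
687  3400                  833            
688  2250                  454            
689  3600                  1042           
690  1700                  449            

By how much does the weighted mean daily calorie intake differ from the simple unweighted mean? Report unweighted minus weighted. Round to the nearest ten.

Unweighted sum = 3700 + 1500 + 3200 + 3650 + 3400 + 2250 + 3600 + 1700 = 23000
Unweighted mean = 23000 / 8 = 2875
Weighted sum = 22410350
Sum of weights = 1848 + 231 + 609 + 1345 + 833 + 454 + 1042 + 449 = 6811
Weighted mean = 22410350 / 6811 = 3290.3171
Difference (unweighted minus weighted) = -415.31713

-420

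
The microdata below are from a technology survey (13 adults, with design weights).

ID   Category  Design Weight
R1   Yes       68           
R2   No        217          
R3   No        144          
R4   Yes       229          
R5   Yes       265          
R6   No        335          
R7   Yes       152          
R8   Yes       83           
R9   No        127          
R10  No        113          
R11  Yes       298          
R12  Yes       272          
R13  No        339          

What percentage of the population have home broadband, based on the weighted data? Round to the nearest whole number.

52

Sum of weights for 'Yes' = 68 + 229 + 265 + 152 + 83 + 298 + 272 = 1367
Total weight = 2642
Weighted proportion = 1367 / 2642 = 0.51741105 → 51.741105%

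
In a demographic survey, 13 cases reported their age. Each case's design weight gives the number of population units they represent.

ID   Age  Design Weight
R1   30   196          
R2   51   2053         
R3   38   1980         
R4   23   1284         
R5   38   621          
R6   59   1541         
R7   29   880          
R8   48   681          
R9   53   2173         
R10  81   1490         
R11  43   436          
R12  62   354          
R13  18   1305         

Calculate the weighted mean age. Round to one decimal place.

Weighted sum = 688125
Sum of weights = 14994
Weighted mean = 688125 / 14994 = 45.893357

45.9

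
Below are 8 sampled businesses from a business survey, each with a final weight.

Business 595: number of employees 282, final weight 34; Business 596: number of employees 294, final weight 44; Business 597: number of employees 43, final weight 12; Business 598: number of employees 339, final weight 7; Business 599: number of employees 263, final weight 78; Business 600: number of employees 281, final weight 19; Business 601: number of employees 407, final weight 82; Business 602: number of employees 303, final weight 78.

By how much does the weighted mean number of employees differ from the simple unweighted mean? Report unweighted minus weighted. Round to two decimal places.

-29.36

Unweighted sum = 2212
Unweighted mean = 2212 / 8 = 276.5
Weighted sum = 282×34 + 294×44 + 43×12 + 339×7 + 263×78 + 281×19 + 407×82 + 303×78
  = 9588 + 12936 + 516 + 2373 + 20514 + 5339 + 33374 + 23634 = 108274
Sum of weights = 354
Weighted mean = 108274 / 354 = 305.85876
Difference (unweighted minus weighted) = -29.358757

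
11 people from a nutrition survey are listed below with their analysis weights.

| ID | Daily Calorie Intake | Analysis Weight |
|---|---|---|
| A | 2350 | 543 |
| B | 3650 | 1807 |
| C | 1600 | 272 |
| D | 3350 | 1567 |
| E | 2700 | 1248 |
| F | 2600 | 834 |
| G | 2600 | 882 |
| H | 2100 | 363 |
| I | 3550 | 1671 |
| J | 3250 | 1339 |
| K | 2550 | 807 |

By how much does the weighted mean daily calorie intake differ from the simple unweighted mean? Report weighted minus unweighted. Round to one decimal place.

288.9

Unweighted sum = 2350 + 3650 + 1600 + 3350 + 2700 + 2600 + 2600 + 2100 + 3550 + 3250 + 2550 = 30300
Unweighted mean = 30300 / 11 = 2754.5455
Weighted sum = 2350×543 + 3650×1807 + 1600×272 + 3350×1567 + 2700×1248 + 2600×834 + 2600×882 + 2100×363 + 3550×1671 + 3250×1339 + 2550×807
  = 34491400
Sum of weights = 11333
Weighted mean = 34491400 / 11333 = 3043.4483
Difference (weighted minus unweighted) = 288.90288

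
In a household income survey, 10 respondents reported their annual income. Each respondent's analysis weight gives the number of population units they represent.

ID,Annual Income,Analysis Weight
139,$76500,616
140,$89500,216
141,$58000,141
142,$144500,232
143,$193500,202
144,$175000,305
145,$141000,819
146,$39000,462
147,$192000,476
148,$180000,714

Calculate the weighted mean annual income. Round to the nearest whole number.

132448

Weighted sum = 76500×616 + 89500×216 + 58000×141 + 144500×232 + 193500×202 + 175000×305 + 141000×819 + 39000×462 + 192000×476 + 180000×714
  = 554029000
Sum of weights = 616 + 216 + 141 + 232 + 202 + 305 + 819 + 462 + 476 + 714 = 4183
Weighted mean = 554029000 / 4183 = 132447.76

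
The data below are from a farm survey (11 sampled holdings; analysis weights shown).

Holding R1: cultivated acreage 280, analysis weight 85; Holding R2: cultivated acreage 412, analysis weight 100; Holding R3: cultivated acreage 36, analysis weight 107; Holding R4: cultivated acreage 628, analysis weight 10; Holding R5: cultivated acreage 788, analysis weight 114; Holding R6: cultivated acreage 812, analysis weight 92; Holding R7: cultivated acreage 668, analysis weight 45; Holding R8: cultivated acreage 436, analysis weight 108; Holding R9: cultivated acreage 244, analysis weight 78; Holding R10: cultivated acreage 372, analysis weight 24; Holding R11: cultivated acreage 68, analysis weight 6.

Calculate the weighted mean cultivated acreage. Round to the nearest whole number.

449

Weighted sum = 280×85 + 412×100 + 36×107 + 628×10 + 788×114 + 812×92 + 668×45 + 436×108 + 244×78 + 372×24 + 68×6
  = 345184
Sum of weights = 85 + 100 + 107 + 10 + 114 + 92 + 45 + 108 + 78 + 24 + 6 = 769
Weighted mean = 345184 / 769 = 448.87386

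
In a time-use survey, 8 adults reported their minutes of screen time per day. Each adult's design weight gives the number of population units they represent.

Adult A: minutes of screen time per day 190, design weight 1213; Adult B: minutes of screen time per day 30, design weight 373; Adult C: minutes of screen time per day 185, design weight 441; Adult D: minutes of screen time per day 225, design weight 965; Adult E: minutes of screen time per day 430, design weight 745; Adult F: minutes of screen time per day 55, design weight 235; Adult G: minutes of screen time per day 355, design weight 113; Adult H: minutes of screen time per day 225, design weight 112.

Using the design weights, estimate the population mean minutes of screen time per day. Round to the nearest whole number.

224

Weighted sum = 190×1213 + 30×373 + 185×441 + 225×965 + 430×745 + 55×235 + 355×113 + 225×112
  = 230470 + 11190 + 81585 + 217125 + 320350 + 12925 + 40115 + 25200 = 938960
Sum of weights = 1213 + 373 + 441 + 965 + 745 + 235 + 113 + 112 = 4197
Weighted mean = 938960 / 4197 = 223.72171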